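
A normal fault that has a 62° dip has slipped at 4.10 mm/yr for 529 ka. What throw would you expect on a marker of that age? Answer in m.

dip-slip = rate × time = 4.10 mm/yr × 529 ka = 2169 m
throw = dip-slip × sin(dip) = 2169 × sin(62°) = 1920 m

1920 m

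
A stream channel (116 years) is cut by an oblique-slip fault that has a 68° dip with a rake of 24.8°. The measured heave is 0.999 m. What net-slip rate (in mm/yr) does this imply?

dip-slip = heave / cos(dip) = 0.999 / cos(68°) = 2.667 m
net slip = dip-slip / sin(rake) = 2.667 / sin(24.8°) = 6.358 m
rate = 6.358 m / 116 years = 0.0548 m/yr = 54.8 mm/yr

54.8 mm/yr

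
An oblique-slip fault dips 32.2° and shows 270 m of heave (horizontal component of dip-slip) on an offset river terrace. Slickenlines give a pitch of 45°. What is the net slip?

dip-slip = heave / cos(dip) = 270 / cos(32.2°) = 319.1 m
net slip = dip-slip / sin(rake) = 319.1 / sin(45°) = 451 m

451 m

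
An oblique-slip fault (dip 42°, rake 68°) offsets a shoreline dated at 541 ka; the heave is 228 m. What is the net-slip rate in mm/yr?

dip-slip = heave / cos(dip) = 228 / cos(42°) = 306.8 m
net slip = dip-slip / sin(rake) = 306.8 / sin(68°) = 330.9 m
rate = 330.9 m / 541 ka = 0.000612 m/yr = 0.612 mm/yr

0.612 mm/yr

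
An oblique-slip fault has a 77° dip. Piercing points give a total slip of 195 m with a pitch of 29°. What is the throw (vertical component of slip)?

92.1 m

dip-slip = net slip × sin(rake) = 195 m × sin(29°) = 94.54 m
throw = dip-slip × sin(dip) = 94.54 × sin(77°) = 92.1 m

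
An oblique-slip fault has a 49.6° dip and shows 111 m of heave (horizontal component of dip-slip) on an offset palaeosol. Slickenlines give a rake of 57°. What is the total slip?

204 m

dip-slip = heave / cos(dip) = 111 / cos(49.6°) = 171.3 m
net slip = dip-slip / sin(rake) = 171.3 / sin(57°) = 204 m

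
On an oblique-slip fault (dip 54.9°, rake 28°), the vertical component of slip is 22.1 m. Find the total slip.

dip-slip = throw / sin(dip) = 22.1 / sin(54.9°) = 27.01 m
net slip = dip-slip / sin(rake) = 27.01 / sin(28°) = 57.5 m

57.5 m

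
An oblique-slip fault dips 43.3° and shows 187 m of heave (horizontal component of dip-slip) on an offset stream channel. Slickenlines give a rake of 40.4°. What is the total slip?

dip-slip = heave / cos(dip) = 187 / cos(43.3°) = 256.9 m
net slip = dip-slip / sin(rake) = 256.9 / sin(40.4°) = 396 m

396 m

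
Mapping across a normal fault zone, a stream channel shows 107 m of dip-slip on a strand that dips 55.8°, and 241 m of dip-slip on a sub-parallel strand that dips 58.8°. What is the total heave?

heave_A = 107 × cos(55.8°) = 60.14 m
heave_B = 241 × cos(58.8°) = 124.8 m
total = 60.14 + 124.8 = 185 m

185 m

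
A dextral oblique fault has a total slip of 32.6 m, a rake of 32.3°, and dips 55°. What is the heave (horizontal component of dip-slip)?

dip-slip = net slip × sin(rake) = 32.6 m × sin(32.3°) = 17.42 m
heave = dip-slip × cos(dip) = 17.42 × cos(55°) = 9.99 m

9.99 m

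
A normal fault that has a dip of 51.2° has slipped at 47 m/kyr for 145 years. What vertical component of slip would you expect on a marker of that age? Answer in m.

dip-slip = rate × time = 47 m/kyr × 145 years = 6.815 m
throw = dip-slip × sin(dip) = 6.815 × sin(51.2°) = 5.31 m

5.31 m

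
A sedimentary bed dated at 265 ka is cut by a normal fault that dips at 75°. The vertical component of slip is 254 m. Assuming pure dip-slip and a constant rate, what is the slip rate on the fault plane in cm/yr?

dip-slip = throw / sin(dip) = 254 m / sin(75°) = 263 m
rate = 263 m / 265 ka = 0.000992 m/yr = 0.0992 cm/yr

0.0992 cm/yr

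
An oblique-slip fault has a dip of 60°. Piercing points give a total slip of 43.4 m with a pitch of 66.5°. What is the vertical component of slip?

34.5 m

dip-slip = net slip × sin(rake) = 43.4 m × sin(66.5°) = 39.80 m
throw = dip-slip × sin(dip) = 39.80 × sin(60°) = 34.5 m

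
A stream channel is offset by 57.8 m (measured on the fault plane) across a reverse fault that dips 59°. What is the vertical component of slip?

throw = dip-slip × sin(dip) = 57.8 m × sin(59°) = 49.5 m

49.5 m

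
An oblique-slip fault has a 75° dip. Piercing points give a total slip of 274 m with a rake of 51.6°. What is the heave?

55.6 m

dip-slip = net slip × sin(rake) = 274 m × sin(51.6°) = 214.7 m
heave = dip-slip × cos(dip) = 214.7 × cos(75°) = 55.6 m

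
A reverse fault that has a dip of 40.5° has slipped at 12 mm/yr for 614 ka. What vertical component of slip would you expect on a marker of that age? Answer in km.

dip-slip = rate × time = 12 mm/yr × 614 ka = 7368 m
throw = dip-slip × sin(dip) = 7368 × sin(40.5°) = 4790 m = 4.79 km

4.79 km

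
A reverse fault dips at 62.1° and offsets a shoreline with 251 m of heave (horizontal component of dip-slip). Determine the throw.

throw = heave × tan(dip) = 251 × tan(62.1°) = 474 m

474 m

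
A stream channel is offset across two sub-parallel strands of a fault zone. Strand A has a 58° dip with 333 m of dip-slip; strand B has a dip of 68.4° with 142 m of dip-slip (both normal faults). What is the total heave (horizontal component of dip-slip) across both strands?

229 m

heave_A = 333 × cos(58°) = 176.5 m
heave_B = 142 × cos(68.4°) = 52.27 m
total = 176.5 + 52.27 = 229 m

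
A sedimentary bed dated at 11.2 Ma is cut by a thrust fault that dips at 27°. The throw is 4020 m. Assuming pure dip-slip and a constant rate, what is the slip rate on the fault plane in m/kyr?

0.791 m/kyr

dip-slip = throw / sin(dip) = 4020 m / sin(27°) = 8855 m
rate = 8855 m / 11.2 Ma = 0.000791 m/yr = 0.791 m/kyr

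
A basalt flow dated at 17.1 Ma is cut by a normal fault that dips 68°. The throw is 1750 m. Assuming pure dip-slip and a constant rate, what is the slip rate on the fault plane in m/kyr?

dip-slip = throw / sin(dip) = 1750 m / sin(68°) = 1887 m
rate = 1887 m / 17.1 Ma = 0.000110 m/yr = 0.110 m/kyr

0.110 m/kyr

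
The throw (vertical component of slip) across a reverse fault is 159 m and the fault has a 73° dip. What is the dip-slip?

166 m

dip-slip = throw / sin(dip) = 159 / sin(73°) = 166 m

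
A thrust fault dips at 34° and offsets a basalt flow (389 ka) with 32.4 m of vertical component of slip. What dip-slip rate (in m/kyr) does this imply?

dip-slip = throw / sin(dip) = 32.4 m / sin(34°) = 57.94 m
rate = 57.94 m / 389 ka = 0.000149 m/yr = 0.149 m/kyr

0.149 m/kyr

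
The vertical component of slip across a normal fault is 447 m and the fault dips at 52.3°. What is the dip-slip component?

dip-slip = throw / sin(dip) = 447 / sin(52.3°) = 565 m

565 m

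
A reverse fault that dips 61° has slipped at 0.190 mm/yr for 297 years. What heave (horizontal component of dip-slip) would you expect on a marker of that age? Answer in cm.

2.74 cm

dip-slip = rate × time = 0.190 mm/yr × 297 years = 0.05643 m
heave = dip-slip × cos(dip) = 0.05643 × cos(61°) = 0.0274 m = 2.74 cm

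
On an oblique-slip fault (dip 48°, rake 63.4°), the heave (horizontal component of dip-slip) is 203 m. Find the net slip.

339 m

dip-slip = heave / cos(dip) = 203 / cos(48°) = 303.4 m
net slip = dip-slip / sin(rake) = 303.4 / sin(63.4°) = 339 m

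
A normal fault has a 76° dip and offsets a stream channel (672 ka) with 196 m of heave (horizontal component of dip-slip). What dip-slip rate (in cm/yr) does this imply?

dip-slip = heave / cos(dip) = 196 m / cos(76°) = 810.2 m
rate = 810.2 m / 672 ka = 0.00121 m/yr = 0.121 cm/yr

0.121 cm/yr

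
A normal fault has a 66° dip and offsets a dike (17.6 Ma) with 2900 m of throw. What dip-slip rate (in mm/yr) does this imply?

dip-slip = throw / sin(dip) = 2900 m / sin(66°) = 3174 m
rate = 3174 m / 17.6 Ma = 0.000180 m/yr = 0.180 mm/yr

0.180 mm/yr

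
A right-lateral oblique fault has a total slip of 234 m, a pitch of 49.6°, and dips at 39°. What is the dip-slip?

dip-slip = net slip × sin(rake) = 234 m × sin(49.6°) = 178 m

178 m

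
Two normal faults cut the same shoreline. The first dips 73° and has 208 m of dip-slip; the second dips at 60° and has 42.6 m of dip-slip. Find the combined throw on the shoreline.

throw_A = 208 × sin(73°) = 198.9 m
throw_B = 42.6 × sin(60°) = 36.89 m
total = 198.9 + 36.89 = 236 m

236 m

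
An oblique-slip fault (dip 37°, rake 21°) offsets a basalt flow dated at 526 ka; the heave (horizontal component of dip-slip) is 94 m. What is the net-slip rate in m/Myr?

624 m/Myr

dip-slip = heave / cos(dip) = 94 / cos(37°) = 117.7 m
net slip = dip-slip / sin(rake) = 117.7 / sin(21°) = 328.4 m
rate = 328.4 m / 526 ka = 0.000624 m/yr = 624 m/Myr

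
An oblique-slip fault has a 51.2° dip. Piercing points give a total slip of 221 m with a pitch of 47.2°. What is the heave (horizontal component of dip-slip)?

dip-slip = net slip × sin(rake) = 221 m × sin(47.2°) = 162.2 m
heave = dip-slip × cos(dip) = 162.2 × cos(51.2°) = 102 m

102 m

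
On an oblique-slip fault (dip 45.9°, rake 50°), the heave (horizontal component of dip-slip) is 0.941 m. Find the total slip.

1.77 m

dip-slip = heave / cos(dip) = 0.941 / cos(45.9°) = 1.352 m
net slip = dip-slip / sin(rake) = 1.352 / sin(50°) = 1.77 m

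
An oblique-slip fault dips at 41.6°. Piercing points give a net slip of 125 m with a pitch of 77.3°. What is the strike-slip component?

27.5 m

strike-slip = net slip × cos(rake) = 125 m × cos(77.3°) = 27.5 m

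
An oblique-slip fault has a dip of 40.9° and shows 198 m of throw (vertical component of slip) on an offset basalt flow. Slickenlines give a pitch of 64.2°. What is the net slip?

dip-slip = throw / sin(dip) = 198 / sin(40.9°) = 302.4 m
net slip = dip-slip / sin(rake) = 302.4 / sin(64.2°) = 336 m

336 m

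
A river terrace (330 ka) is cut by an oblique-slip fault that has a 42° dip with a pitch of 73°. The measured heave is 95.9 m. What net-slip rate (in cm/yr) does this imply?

dip-slip = heave / cos(dip) = 95.9 / cos(42°) = 129 m
net slip = dip-slip / sin(rake) = 129 / sin(73°) = 134.9 m
rate = 134.9 m / 330 ka = 0.000409 m/yr = 0.0409 cm/yr

0.0409 cm/yr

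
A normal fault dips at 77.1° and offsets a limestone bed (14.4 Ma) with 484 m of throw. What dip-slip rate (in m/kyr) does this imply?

0.0345 m/kyr

dip-slip = throw / sin(dip) = 484 m / sin(77.1°) = 496.5 m
rate = 496.5 m / 14.4 Ma = 0.0000345 m/yr = 0.0345 m/kyr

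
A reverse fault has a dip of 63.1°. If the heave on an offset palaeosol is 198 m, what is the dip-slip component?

438 m

dip-slip = heave / cos(dip) = 198 / cos(63.1°) = 438 m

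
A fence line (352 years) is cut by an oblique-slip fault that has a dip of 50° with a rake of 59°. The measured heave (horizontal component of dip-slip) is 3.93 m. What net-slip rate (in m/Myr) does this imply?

20300 m/Myr

dip-slip = heave / cos(dip) = 3.93 / cos(50°) = 6.114 m
net slip = dip-slip / sin(rake) = 6.114 / sin(59°) = 7.133 m
rate = 7.133 m / 352 years = 0.0203 m/yr = 20300 m/Myr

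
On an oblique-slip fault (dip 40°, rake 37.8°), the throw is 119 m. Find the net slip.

302 m

dip-slip = throw / sin(dip) = 119 / sin(40°) = 185.1 m
net slip = dip-slip / sin(rake) = 185.1 / sin(37.8°) = 302 m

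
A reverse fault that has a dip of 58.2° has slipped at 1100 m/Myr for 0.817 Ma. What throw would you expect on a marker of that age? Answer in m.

dip-slip = rate × time = 1100 m/Myr × 0.817 Ma = 898.7 m
throw = dip-slip × sin(dip) = 898.7 × sin(58.2°) = 764 m

764 m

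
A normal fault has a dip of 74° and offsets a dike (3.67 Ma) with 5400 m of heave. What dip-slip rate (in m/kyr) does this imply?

5.34 m/kyr

dip-slip = heave / cos(dip) = 5400 m / cos(74°) = 19590 m
rate = 19590 m / 3.67 Ma = 0.00534 m/yr = 5.34 m/kyr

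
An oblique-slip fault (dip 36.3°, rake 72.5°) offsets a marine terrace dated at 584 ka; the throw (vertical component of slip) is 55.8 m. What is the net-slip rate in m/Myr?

dip-slip = throw / sin(dip) = 55.8 / sin(36.3°) = 94.25 m
net slip = dip-slip / sin(rake) = 94.25 / sin(72.5°) = 98.83 m
rate = 98.83 m / 584 ka = 0.000169 m/yr = 169 m/Myr

169 m/Myr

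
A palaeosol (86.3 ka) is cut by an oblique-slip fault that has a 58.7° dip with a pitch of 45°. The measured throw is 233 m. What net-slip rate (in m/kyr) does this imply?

4.47 m/kyr

dip-slip = throw / sin(dip) = 233 / sin(58.7°) = 272.7 m
net slip = dip-slip / sin(rake) = 272.7 / sin(45°) = 385.6 m
rate = 385.6 m / 86.3 ka = 0.00447 m/yr = 4.47 m/kyr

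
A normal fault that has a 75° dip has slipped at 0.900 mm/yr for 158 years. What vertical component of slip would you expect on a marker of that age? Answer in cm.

13.7 cm

dip-slip = rate × time = 0.900 mm/yr × 158 years = 0.1422 m
throw = dip-slip × sin(dip) = 0.1422 × sin(75°) = 0.137 m = 13.7 cm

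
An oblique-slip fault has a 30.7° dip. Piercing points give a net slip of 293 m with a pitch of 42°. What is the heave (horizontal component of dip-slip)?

dip-slip = net slip × sin(rake) = 293 m × sin(42°) = 196.1 m
heave = dip-slip × cos(dip) = 196.1 × cos(30.7°) = 169 m

169 m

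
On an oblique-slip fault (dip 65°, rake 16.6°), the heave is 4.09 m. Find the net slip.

dip-slip = heave / cos(dip) = 4.09 / cos(65°) = 9.678 m
net slip = dip-slip / sin(rake) = 9.678 / sin(16.6°) = 33.9 m

33.9 m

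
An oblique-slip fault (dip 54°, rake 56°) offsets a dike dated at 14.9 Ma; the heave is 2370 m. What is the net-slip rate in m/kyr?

0.326 m/kyr

dip-slip = heave / cos(dip) = 2370 / cos(54°) = 4032 m
net slip = dip-slip / sin(rake) = 4032 / sin(56°) = 4864 m
rate = 4864 m / 14.9 Ma = 0.000326 m/yr = 0.326 m/kyr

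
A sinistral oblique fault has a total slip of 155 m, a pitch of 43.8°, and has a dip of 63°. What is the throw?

95.6 m

dip-slip = net slip × sin(rake) = 155 m × sin(43.8°) = 107.3 m
throw = dip-slip × sin(dip) = 107.3 × sin(63°) = 95.6 m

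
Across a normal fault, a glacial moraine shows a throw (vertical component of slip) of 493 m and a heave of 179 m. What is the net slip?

524 m

net slip = √(throw² + heave²) = √(493² + 179²) = 524 m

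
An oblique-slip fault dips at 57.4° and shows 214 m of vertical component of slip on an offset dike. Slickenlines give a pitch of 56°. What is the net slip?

306 m

dip-slip = throw / sin(dip) = 214 / sin(57.4°) = 254 m
net slip = dip-slip / sin(rake) = 254 / sin(56°) = 306 m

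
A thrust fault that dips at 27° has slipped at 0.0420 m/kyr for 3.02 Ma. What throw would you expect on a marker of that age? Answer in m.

57.6 m

dip-slip = rate × time = 0.0420 m/kyr × 3.02 Ma = 126.8 m
throw = dip-slip × sin(dip) = 126.8 × sin(27°) = 57.6 m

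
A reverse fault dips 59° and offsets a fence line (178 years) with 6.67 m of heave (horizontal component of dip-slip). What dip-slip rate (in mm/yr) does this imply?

dip-slip = heave / cos(dip) = 6.67 m / cos(59°) = 12.95 m
rate = 12.95 m / 178 years = 0.0728 m/yr = 72.8 mm/yr

72.8 mm/yr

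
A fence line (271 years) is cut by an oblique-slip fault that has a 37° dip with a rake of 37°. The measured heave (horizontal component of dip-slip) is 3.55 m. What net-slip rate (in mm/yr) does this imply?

27.3 mm/yr

dip-slip = heave / cos(dip) = 3.55 / cos(37°) = 4.445 m
net slip = dip-slip / sin(rake) = 4.445 / sin(37°) = 7.386 m
rate = 7.386 m / 271 years = 0.0273 m/yr = 27.3 mm/yr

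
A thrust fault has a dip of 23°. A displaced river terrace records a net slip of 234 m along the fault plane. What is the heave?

215 m

heave = dip-slip × cos(dip) = 234 m × cos(23°) = 215 m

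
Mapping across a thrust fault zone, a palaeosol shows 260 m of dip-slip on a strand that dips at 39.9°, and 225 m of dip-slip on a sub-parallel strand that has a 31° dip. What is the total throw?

throw_A = 260 × sin(39.9°) = 166.8 m
throw_B = 225 × sin(31°) = 115.9 m
total = 166.8 + 115.9 = 283 m

283 m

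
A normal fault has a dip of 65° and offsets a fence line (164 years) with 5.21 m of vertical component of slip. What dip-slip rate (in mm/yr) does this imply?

35.1 mm/yr

dip-slip = throw / sin(dip) = 5.21 m / sin(65°) = 5.749 m
rate = 5.749 m / 164 years = 0.0351 m/yr = 35.1 mm/yr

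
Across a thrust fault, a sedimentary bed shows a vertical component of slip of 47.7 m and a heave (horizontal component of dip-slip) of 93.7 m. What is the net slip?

105 m

net slip = √(throw² + heave²) = √(47.7² + 93.7²) = 105 m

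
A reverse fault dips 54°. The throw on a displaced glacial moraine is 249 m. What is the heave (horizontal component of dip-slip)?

181 m

heave = throw / tan(dip) = 249 / tan(54°) = 181 m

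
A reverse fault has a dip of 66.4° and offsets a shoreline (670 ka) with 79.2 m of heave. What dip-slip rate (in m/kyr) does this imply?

0.295 m/kyr

dip-slip = heave / cos(dip) = 79.2 m / cos(66.4°) = 197.8 m
rate = 197.8 m / 670 ka = 0.000295 m/yr = 0.295 m/kyr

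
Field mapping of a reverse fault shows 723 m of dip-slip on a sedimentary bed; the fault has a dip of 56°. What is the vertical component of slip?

599 m

throw = dip-slip × sin(dip) = 723 m × sin(56°) = 599 m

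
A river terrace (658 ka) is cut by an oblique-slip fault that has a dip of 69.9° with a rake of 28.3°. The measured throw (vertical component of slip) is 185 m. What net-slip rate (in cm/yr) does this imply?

0.0632 cm/yr

dip-slip = throw / sin(dip) = 185 / sin(69.9°) = 197 m
net slip = dip-slip / sin(rake) = 197 / sin(28.3°) = 415.5 m
rate = 415.5 m / 658 ka = 0.000632 m/yr = 0.0632 cm/yr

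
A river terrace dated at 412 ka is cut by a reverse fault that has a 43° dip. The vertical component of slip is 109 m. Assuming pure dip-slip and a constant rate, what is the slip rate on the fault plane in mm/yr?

dip-slip = throw / sin(dip) = 109 m / sin(43°) = 159.8 m
rate = 159.8 m / 412 ka = 0.000388 m/yr = 0.388 mm/yr

0.388 mm/yr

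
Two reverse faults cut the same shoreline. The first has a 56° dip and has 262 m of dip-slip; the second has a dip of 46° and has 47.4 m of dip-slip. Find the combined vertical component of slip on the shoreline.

251 m

throw_A = 262 × sin(56°) = 217.2 m
throw_B = 47.4 × sin(46°) = 34.10 m
total = 217.2 + 34.10 = 251 m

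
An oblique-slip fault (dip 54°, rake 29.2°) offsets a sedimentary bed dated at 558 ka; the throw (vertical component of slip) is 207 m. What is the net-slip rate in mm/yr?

dip-slip = throw / sin(dip) = 207 / sin(54°) = 255.9 m
net slip = dip-slip / sin(rake) = 255.9 / sin(29.2°) = 524.5 m
rate = 524.5 m / 558 ka = 0.000940 m/yr = 0.940 mm/yr

0.940 mm/yr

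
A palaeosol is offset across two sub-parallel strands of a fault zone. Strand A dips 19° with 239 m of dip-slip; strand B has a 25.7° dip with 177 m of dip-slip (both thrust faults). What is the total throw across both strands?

throw_A = 239 × sin(19°) = 77.81 m
throw_B = 177 × sin(25.7°) = 76.76 m
total = 77.81 + 76.76 = 155 m

155 m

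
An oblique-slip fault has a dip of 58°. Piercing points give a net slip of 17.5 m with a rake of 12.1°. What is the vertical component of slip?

dip-slip = net slip × sin(rake) = 17.5 m × sin(12.1°) = 3.668 m
throw = dip-slip × sin(dip) = 3.668 × sin(58°) = 3.11 m

3.11 m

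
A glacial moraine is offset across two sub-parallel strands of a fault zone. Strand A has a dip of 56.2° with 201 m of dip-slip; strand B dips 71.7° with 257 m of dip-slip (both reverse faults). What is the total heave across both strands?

193 m

heave_A = 201 × cos(56.2°) = 111.8 m
heave_B = 257 × cos(71.7°) = 80.70 m
total = 111.8 + 80.70 = 193 m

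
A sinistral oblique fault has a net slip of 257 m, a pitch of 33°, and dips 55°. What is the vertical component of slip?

115 m

dip-slip = net slip × sin(rake) = 257 m × sin(33°) = 140 m
throw = dip-slip × sin(dip) = 140 × sin(55°) = 115 m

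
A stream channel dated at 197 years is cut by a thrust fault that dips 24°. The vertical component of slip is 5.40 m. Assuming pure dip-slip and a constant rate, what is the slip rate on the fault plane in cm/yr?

dip-slip = throw / sin(dip) = 5.40 m / sin(24°) = 13.28 m
rate = 13.28 m / 197 years = 0.0674 m/yr = 6.74 cm/yr

6.74 cm/yr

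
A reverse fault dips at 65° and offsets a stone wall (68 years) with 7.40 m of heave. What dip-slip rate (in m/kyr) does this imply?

dip-slip = heave / cos(dip) = 7.40 m / cos(65°) = 17.51 m
rate = 17.51 m / 68 years = 0.257 m/yr = 257 m/kyr

257 m/kyr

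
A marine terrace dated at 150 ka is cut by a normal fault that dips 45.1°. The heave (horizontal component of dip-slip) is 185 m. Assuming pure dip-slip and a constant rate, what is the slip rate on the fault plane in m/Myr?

1750 m/Myr

dip-slip = heave / cos(dip) = 185 m / cos(45.1°) = 262.1 m
rate = 262.1 m / 150 ka = 0.00175 m/yr = 1750 m/Myr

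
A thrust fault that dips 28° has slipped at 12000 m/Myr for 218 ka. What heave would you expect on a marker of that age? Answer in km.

2.31 km

dip-slip = rate × time = 12000 m/Myr × 218 ka = 2616 m
heave = dip-slip × cos(dip) = 2616 × cos(28°) = 2310 m = 2.31 km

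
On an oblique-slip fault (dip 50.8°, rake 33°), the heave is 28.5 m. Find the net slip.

dip-slip = heave / cos(dip) = 28.5 / cos(50.8°) = 45.09 m
net slip = dip-slip / sin(rake) = 45.09 / sin(33°) = 82.8 m

82.8 m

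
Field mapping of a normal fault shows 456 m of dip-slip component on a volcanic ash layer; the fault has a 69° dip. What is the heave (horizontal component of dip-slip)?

heave = dip-slip × cos(dip) = 456 m × cos(69°) = 163 m

163 m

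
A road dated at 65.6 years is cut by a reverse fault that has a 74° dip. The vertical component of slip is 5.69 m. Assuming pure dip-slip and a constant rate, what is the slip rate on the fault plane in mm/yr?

90.2 mm/yr

dip-slip = throw / sin(dip) = 5.69 m / sin(74°) = 5.919 m
rate = 5.919 m / 65.6 years = 0.0902 m/yr = 90.2 mm/yr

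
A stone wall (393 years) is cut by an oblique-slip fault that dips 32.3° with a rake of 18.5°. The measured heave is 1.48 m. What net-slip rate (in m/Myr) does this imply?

dip-slip = heave / cos(dip) = 1.48 / cos(32.3°) = 1.751 m
net slip = dip-slip / sin(rake) = 1.751 / sin(18.5°) = 5.518 m
rate = 5.518 m / 393 years = 0.0140 m/yr = 14000 m/Myr

14000 m/Myr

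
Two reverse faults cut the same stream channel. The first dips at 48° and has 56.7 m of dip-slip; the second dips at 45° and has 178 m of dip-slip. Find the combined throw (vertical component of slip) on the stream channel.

throw_A = 56.7 × sin(48°) = 42.14 m
throw_B = 178 × sin(45°) = 125.9 m
total = 42.14 + 125.9 = 168 m

168 m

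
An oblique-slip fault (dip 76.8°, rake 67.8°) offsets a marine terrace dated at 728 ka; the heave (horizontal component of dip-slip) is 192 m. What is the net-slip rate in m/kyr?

dip-slip = heave / cos(dip) = 192 / cos(76.8°) = 840.8 m
net slip = dip-slip / sin(rake) = 840.8 / sin(67.8°) = 908.1 m
rate = 908.1 m / 728 ka = 0.00125 m/yr = 1.25 m/kyr

1.25 m/kyr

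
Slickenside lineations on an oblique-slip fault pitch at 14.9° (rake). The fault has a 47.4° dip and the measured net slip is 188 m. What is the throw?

dip-slip = net slip × sin(rake) = 188 m × sin(14.9°) = 48.34 m
throw = dip-slip × sin(dip) = 48.34 × sin(47.4°) = 35.6 m

35.6 m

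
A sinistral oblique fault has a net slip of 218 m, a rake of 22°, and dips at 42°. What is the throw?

dip-slip = net slip × sin(rake) = 218 m × sin(22°) = 81.66 m
throw = dip-slip × sin(dip) = 81.66 × sin(42°) = 54.6 m

54.6 m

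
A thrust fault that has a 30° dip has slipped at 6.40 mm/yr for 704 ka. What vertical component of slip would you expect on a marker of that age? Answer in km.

dip-slip = rate × time = 6.40 mm/yr × 704 ka = 4506 m
throw = dip-slip × sin(dip) = 4506 × sin(30°) = 2250 m = 2.25 km

2.25 km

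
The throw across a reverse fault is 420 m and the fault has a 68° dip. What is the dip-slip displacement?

dip-slip = throw / sin(dip) = 420 / sin(68°) = 453 m

453 m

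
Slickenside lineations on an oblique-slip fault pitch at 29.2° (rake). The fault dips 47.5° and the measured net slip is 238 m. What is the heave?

dip-slip = net slip × sin(rake) = 238 m × sin(29.2°) = 116.1 m
heave = dip-slip × cos(dip) = 116.1 × cos(47.5°) = 78.4 m

78.4 m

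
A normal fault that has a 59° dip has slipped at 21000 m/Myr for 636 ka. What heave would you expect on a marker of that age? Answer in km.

6.88 km

dip-slip = rate × time = 21000 m/Myr × 636 ka = 13360 m
heave = dip-slip × cos(dip) = 13360 × cos(59°) = 6880 m = 6.88 km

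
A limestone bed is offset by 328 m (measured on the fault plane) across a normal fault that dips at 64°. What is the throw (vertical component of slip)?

295 m

throw = dip-slip × sin(dip) = 328 m × sin(64°) = 295 m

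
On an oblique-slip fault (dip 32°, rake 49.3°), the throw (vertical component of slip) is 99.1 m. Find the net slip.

247 m

dip-slip = throw / sin(dip) = 99.1 / sin(32°) = 187 m
net slip = dip-slip / sin(rake) = 187 / sin(49.3°) = 247 m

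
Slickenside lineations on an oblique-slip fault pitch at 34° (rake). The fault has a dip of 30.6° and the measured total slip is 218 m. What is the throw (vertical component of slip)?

62.1 m

dip-slip = net slip × sin(rake) = 218 m × sin(34°) = 121.9 m
throw = dip-slip × sin(dip) = 121.9 × sin(30.6°) = 62.1 m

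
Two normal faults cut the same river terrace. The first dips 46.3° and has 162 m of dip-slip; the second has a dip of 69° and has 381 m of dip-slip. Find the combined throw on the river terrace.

473 m

throw_A = 162 × sin(46.3°) = 117.1 m
throw_B = 381 × sin(69°) = 355.7 m
total = 117.1 + 355.7 = 473 m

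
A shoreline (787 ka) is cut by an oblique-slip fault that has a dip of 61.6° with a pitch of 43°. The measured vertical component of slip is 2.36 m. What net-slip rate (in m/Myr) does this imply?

5 m/Myr

dip-slip = throw / sin(dip) = 2.36 / sin(61.6°) = 2.683 m
net slip = dip-slip / sin(rake) = 2.683 / sin(43°) = 3.934 m
rate = 3.934 m / 787 ka = 0.00000500 m/yr = 5 m/Myr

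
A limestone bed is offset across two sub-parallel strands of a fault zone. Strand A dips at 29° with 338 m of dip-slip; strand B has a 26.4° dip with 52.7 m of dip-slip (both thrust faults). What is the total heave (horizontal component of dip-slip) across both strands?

343 m

heave_A = 338 × cos(29°) = 295.6 m
heave_B = 52.7 × cos(26.4°) = 47.20 m
total = 295.6 + 47.20 = 343 m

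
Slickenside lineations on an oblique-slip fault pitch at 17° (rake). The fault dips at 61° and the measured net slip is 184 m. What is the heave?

dip-slip = net slip × sin(rake) = 184 m × sin(17°) = 53.80 m
heave = dip-slip × cos(dip) = 53.80 × cos(61°) = 26.1 m

26.1 m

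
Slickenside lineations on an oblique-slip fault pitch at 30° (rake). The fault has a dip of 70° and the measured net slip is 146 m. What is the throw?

68.6 m

dip-slip = net slip × sin(rake) = 146 m × sin(30°) = 73 m
throw = dip-slip × sin(dip) = 73 × sin(70°) = 68.6 m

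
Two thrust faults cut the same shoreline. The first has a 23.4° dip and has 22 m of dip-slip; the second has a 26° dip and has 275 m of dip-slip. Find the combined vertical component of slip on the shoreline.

throw_A = 22 × sin(23.4°) = 8.737 m
throw_B = 275 × sin(26°) = 120.6 m
total = 8.737 + 120.6 = 129 m

129 m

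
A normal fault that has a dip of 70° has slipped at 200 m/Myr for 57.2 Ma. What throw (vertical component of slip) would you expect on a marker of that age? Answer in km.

dip-slip = rate × time = 200 m/Myr × 57.2 Ma = 11440 m
throw = dip-slip × sin(dip) = 11440 × sin(70°) = 10800 m = 10.8 km

10.8 km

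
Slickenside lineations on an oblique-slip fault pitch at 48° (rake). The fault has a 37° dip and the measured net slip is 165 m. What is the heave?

dip-slip = net slip × sin(rake) = 165 m × sin(48°) = 122.6 m
heave = dip-slip × cos(dip) = 122.6 × cos(37°) = 97.9 m

97.9 m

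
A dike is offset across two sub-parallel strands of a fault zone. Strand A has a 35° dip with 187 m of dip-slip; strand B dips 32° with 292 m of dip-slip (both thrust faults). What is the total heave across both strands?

heave_A = 187 × cos(35°) = 153.2 m
heave_B = 292 × cos(32°) = 247.6 m
total = 153.2 + 247.6 = 401 m

401 m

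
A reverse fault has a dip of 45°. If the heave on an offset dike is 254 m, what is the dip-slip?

359 m

dip-slip = heave / cos(dip) = 254 / cos(45°) = 359 m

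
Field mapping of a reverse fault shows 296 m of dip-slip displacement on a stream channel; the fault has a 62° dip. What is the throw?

261 m

throw = dip-slip × sin(dip) = 296 m × sin(62°) = 261 m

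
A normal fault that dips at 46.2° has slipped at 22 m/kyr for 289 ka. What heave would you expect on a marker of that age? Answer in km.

4.40 km

dip-slip = rate × time = 22 m/kyr × 289 ka = 6358 m
heave = dip-slip × cos(dip) = 6358 × cos(46.2°) = 4400 m = 4.40 km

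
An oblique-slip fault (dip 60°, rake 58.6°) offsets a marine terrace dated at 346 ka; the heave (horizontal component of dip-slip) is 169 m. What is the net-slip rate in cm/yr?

dip-slip = heave / cos(dip) = 169 / cos(60°) = 338 m
net slip = dip-slip / sin(rake) = 338 / sin(58.6°) = 396 m
rate = 396 m / 346 ka = 0.00114 m/yr = 0.114 cm/yr

0.114 cm/yr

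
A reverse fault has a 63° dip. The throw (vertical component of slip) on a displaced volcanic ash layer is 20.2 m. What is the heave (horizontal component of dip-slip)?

heave = throw / tan(dip) = 20.2 / tan(63°) = 10.3 m

10.3 m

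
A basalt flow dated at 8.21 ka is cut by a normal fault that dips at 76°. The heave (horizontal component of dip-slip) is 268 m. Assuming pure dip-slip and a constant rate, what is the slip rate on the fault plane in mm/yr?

135 mm/yr

dip-slip = heave / cos(dip) = 268 m / cos(76°) = 1108 m
rate = 1108 m / 8.21 ka = 0.135 m/yr = 135 mm/yr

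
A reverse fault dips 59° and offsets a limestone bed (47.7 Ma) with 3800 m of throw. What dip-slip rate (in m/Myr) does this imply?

dip-slip = throw / sin(dip) = 3800 m / sin(59°) = 4433 m
rate = 4433 m / 47.7 Ma = 0.0000929 m/yr = 92.9 m/Myr

92.9 m/Myr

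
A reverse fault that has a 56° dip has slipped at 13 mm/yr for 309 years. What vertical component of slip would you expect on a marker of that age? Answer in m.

3.33 m

dip-slip = rate × time = 13 mm/yr × 309 years = 4.017 m
throw = dip-slip × sin(dip) = 4.017 × sin(56°) = 3.33 m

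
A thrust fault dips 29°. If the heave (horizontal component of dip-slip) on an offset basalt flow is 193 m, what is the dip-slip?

221 m

dip-slip = heave / cos(dip) = 193 / cos(29°) = 221 m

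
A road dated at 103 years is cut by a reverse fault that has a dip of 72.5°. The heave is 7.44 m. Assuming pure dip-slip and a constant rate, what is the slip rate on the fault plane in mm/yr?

dip-slip = heave / cos(dip) = 7.44 m / cos(72.5°) = 24.74 m
rate = 24.74 m / 103 years = 0.240 m/yr = 240 mm/yr

240 mm/yr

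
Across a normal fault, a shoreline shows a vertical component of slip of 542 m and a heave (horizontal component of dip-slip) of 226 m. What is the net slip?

587 m

net slip = √(throw² + heave²) = √(542² + 226²) = 587 m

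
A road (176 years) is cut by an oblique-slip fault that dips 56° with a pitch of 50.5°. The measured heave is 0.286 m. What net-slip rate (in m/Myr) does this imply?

dip-slip = heave / cos(dip) = 0.286 / cos(56°) = 0.5115 m
net slip = dip-slip / sin(rake) = 0.5115 / sin(50.5°) = 0.6628 m
rate = 0.6628 m / 176 years = 0.00377 m/yr = 3770 m/Myr

3770 m/Myr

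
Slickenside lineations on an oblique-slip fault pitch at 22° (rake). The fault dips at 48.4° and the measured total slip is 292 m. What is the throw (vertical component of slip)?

dip-slip = net slip × sin(rake) = 292 m × sin(22°) = 109.4 m
throw = dip-slip × sin(dip) = 109.4 × sin(48.4°) = 81.8 m

81.8 m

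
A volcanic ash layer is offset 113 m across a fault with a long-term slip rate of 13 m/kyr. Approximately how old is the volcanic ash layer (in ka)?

8.69 ka

age = offset / rate = 113 m / (13 m/kyr) = 8690 yr = 8.69 ka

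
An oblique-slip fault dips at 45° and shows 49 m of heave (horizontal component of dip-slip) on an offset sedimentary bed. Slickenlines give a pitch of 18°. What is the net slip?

dip-slip = heave / cos(dip) = 49 / cos(45°) = 69.30 m
net slip = dip-slip / sin(rake) = 69.30 / sin(18°) = 224 m

224 m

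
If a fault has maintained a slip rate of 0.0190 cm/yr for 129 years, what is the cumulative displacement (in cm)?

slip = rate × time = 0.0190 cm/yr × 129 years = 0.0245 m = 2.45 cm

2.45 cm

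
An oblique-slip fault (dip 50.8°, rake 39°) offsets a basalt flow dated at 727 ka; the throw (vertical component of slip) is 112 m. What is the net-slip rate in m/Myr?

dip-slip = throw / sin(dip) = 112 / sin(50.8°) = 144.5 m
net slip = dip-slip / sin(rake) = 144.5 / sin(39°) = 229.7 m
rate = 229.7 m / 727 ka = 0.000316 m/yr = 316 m/Myr

316 m/Myr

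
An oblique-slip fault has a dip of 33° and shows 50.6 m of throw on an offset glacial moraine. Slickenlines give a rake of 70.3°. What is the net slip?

98.7 m

dip-slip = throw / sin(dip) = 50.6 / sin(33°) = 92.91 m
net slip = dip-slip / sin(rake) = 92.91 / sin(70.3°) = 98.7 m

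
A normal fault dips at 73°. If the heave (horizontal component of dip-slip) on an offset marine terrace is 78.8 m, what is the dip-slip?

dip-slip = heave / cos(dip) = 78.8 / cos(73°) = 270 m

270 m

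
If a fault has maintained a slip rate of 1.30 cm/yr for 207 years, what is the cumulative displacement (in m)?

2.69 m

slip = rate × time = 1.30 cm/yr × 207 years = 2.69 m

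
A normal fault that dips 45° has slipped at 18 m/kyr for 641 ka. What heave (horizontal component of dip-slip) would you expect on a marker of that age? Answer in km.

dip-slip = rate × time = 18 m/kyr × 641 ka = 11540 m
heave = dip-slip × cos(dip) = 11540 × cos(45°) = 8160 m = 8.16 km

8.16 km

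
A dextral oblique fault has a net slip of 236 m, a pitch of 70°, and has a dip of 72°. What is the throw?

dip-slip = net slip × sin(rake) = 236 m × sin(70°) = 221.8 m
throw = dip-slip × sin(dip) = 221.8 × sin(72°) = 211 m

211 m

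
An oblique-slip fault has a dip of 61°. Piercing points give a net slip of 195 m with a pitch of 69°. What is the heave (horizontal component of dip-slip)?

dip-slip = net slip × sin(rake) = 195 m × sin(69°) = 182 m
heave = dip-slip × cos(dip) = 182 × cos(61°) = 88.3 m

88.3 m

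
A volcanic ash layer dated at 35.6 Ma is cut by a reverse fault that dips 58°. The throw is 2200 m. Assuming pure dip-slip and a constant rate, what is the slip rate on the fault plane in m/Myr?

72.9 m/Myr

dip-slip = throw / sin(dip) = 2200 m / sin(58°) = 2594 m
rate = 2594 m / 35.6 Ma = 0.0000729 m/yr = 72.9 m/Myr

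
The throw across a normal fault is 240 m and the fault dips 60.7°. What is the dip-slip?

275 m

dip-slip = throw / sin(dip) = 240 / sin(60.7°) = 275 m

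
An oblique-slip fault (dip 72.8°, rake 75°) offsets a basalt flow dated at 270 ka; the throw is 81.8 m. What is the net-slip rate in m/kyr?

dip-slip = throw / sin(dip) = 81.8 / sin(72.8°) = 85.63 m
net slip = dip-slip / sin(rake) = 85.63 / sin(75°) = 88.65 m
rate = 88.65 m / 270 ka = 0.000328 m/yr = 0.328 m/kyr

0.328 m/kyr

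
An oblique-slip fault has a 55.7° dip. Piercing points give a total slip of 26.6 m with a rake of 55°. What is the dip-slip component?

dip-slip = net slip × sin(rake) = 26.6 m × sin(55°) = 21.8 m

21.8 m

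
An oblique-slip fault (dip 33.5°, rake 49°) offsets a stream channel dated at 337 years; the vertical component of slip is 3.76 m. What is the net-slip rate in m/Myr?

26800 m/Myr

dip-slip = throw / sin(dip) = 3.76 / sin(33.5°) = 6.812 m
net slip = dip-slip / sin(rake) = 6.812 / sin(49°) = 9.026 m
rate = 9.026 m / 337 years = 0.0268 m/yr = 26800 m/Myr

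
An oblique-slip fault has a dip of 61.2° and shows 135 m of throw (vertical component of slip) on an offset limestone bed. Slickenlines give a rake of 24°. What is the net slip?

dip-slip = throw / sin(dip) = 135 / sin(61.2°) = 154.1 m
net slip = dip-slip / sin(rake) = 154.1 / sin(24°) = 379 m

379 m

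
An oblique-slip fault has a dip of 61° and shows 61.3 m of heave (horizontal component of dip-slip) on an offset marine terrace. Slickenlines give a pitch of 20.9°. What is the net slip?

dip-slip = heave / cos(dip) = 61.3 / cos(61°) = 126.4 m
net slip = dip-slip / sin(rake) = 126.4 / sin(20.9°) = 354 m

354 m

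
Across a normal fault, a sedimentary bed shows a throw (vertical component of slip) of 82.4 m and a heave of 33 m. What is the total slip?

88.8 m

net slip = √(throw² + heave²) = √(82.4² + 33²) = 88.8 m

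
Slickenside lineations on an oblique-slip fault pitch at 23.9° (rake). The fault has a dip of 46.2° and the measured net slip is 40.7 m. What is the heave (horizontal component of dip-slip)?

dip-slip = net slip × sin(rake) = 40.7 m × sin(23.9°) = 16.49 m
heave = dip-slip × cos(dip) = 16.49 × cos(46.2°) = 11.4 m

11.4 m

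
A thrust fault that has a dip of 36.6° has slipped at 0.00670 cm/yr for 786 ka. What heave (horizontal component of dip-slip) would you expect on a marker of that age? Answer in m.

42.3 m

dip-slip = rate × time = 0.00670 cm/yr × 786 ka = 52.66 m
heave = dip-slip × cos(dip) = 52.66 × cos(36.6°) = 42.3 m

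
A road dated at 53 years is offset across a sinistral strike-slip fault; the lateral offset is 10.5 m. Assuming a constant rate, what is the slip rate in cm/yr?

19.8 cm/yr

rate = 10.5 m / 53 years = 0.198 m/yr = 19.8 cm/yr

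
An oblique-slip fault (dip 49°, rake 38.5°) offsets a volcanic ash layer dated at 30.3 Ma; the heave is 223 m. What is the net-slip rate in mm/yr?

dip-slip = heave / cos(dip) = 223 / cos(49°) = 339.9 m
net slip = dip-slip / sin(rake) = 339.9 / sin(38.5°) = 546 m
rate = 546 m / 30.3 Ma = 0.0000180 m/yr = 0.0180 mm/yr

0.0180 mm/yr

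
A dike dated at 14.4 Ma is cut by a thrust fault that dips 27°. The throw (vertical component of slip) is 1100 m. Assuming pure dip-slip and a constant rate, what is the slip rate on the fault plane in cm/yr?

dip-slip = throw / sin(dip) = 1100 m / sin(27°) = 2423 m
rate = 2423 m / 14.4 Ma = 0.000168 m/yr = 0.0168 cm/yr

0.0168 cm/yr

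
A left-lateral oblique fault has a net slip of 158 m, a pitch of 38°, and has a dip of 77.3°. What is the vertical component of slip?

94.9 m

dip-slip = net slip × sin(rake) = 158 m × sin(38°) = 97.27 m
throw = dip-slip × sin(dip) = 97.27 × sin(77.3°) = 94.9 m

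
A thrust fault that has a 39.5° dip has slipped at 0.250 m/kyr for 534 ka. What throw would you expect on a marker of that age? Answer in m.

dip-slip = rate × time = 0.250 m/kyr × 534 ka = 133.5 m
throw = dip-slip × sin(dip) = 133.5 × sin(39.5°) = 84.9 m

84.9 m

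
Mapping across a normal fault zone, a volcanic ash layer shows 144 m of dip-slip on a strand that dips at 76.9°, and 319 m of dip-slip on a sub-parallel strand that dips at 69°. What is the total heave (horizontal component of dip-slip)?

heave_A = 144 × cos(76.9°) = 32.64 m
heave_B = 319 × cos(69°) = 114.3 m
total = 32.64 + 114.3 = 147 m

147 m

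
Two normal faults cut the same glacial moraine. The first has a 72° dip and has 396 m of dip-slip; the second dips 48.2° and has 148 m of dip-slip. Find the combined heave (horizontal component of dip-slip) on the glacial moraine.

221 m

heave_A = 396 × cos(72°) = 122.4 m
heave_B = 148 × cos(48.2°) = 98.65 m
total = 122.4 + 98.65 = 221 m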